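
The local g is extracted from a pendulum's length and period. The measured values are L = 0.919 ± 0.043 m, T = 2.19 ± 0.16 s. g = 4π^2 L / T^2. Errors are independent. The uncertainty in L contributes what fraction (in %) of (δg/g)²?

(δg/g)² = (1·δL/L)² + (-2·δT/T)²
  L term: (1×0.0468)² = 0.00219
  T term: (-2×0.0731)² = 0.0214
Total = 0.0235. Share from L = 0.00219/0.0235 = 0.0930.

9.30%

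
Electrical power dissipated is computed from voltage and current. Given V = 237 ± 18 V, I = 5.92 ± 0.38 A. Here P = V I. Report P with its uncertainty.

1400 ± 140 W

For a monomial P ∝ V, I, fractional errors add in quadrature:
  (1·δV/V)² = (1×0.0759)² = 0.00577;  (1·δI/I)² = (1×0.0642)² = 0.00412
δP/P = √(0.00989) = 0.0994
P = 1400 W, so δP = 0.0994 × 1400 = 140 W.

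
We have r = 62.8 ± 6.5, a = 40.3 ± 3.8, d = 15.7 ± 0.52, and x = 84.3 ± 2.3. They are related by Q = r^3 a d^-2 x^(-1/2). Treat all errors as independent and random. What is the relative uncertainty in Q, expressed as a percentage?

For a monomial Q ∝ r^3, a, d^-2, x^(-1/2), fractional errors add in quadrature:
  (3·δr/r)² = (3×0.104)² = 0.0964;  (1·δa/a)² = (1×0.0943)² = 0.00889;  (-2·δd/d)² = (-2×0.0331)² = 0.00439;  (−½·δx/x)² = (-0.5×0.0273)² = 0.000186
δQ/Q = √(0.110) = 0.331

33.1%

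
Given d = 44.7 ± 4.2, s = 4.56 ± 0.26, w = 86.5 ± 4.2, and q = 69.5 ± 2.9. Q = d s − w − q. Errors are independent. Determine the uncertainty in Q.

23.0

Let p = d·s = 204. δp/p = √((1·δd/d)² + (1·δs/s)²) = √(0.00883 + 0.00325) = 0.110, so δp = 22.4.
Q = p − w − q: δQ = √(δp² + δw² + δq²) = √(502 + 17.6 + 8.41) = 23.0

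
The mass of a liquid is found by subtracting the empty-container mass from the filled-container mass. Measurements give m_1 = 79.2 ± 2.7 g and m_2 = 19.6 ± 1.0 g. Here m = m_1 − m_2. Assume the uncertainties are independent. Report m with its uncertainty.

59.6 ± 2.88 g

Each term contributes (cᵢ δxᵢ)² to (δm)²:
  (δm_1)² = 7.29;  (δm_2)² = 1.00
δm = √(8.29) = 2.88 g
m = 59.6 g.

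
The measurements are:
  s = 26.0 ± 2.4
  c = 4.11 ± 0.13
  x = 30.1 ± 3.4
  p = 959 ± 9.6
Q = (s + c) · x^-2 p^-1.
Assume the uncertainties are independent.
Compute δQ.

Let u = s + c = 30.1. δu = √(δs² + δc²) = √(5.76 + 0.0169) = 2.40, so δu/u = 0.0798.
Q is then a monomial in u, x, p:
δQ/Q = √((δu/u)² + (-2·δx/x)² + (-1·δp/p)²) = √(0.00637 + 0.0510 + 0.000100) = 0.240
Q = 3.47e-05, so δQ = 0.240 × 3.47e-05 = 8.31e-06.

8.31e-06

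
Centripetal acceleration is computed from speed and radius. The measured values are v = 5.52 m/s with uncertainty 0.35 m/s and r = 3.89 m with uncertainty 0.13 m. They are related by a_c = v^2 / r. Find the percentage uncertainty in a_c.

Relative error in a monomial: (δa_c/a_c)² = Σ (nᵢ · δxᵢ/xᵢ)².
  (2·δv/v)² = (2×0.0634)² = 0.0161;  (-1·δr/r)² = (-1×0.0334)² = 0.00112
δa_c/a_c = √(0.0172) = 0.131

13.1%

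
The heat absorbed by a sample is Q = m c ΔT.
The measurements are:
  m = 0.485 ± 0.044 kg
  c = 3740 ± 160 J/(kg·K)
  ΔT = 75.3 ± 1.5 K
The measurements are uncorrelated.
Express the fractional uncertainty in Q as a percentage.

10.2%

Each factor contributes (exponent × relative error)² to (δQ/Q)²:
  (1·δm/m)² = (1×0.0907)² = 0.00823;  (1·δc/c)² = (1×0.0428)² = 0.00183;  (1·δΔT/ΔT)² = (1×0.0199)² = 0.000397
δQ/Q = √(0.0105) = 0.102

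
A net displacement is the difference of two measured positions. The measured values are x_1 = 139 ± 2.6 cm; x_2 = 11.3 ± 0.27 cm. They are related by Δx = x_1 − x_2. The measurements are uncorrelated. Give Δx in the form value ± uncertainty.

128 ± 2.61 cm

For a sum/difference, combine absolute errors in quadrature:
  (δx_1)² = 6.76;  (δx_2)² = 0.0729
δΔx = √(6.83) = 2.61 cm
Δx = 128 cm.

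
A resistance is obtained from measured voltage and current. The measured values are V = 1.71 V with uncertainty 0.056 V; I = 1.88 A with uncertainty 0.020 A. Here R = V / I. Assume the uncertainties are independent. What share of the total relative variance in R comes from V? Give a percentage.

90.5%

(δR/R)² = (1·δV/V)² + (-1·δI/I)²
  V term: (1×0.0327)² = 0.00107
  I term: (-1×0.0106)² = 0.000113
Total = 0.00119. Share from V = 0.00107/0.00119 = 0.905.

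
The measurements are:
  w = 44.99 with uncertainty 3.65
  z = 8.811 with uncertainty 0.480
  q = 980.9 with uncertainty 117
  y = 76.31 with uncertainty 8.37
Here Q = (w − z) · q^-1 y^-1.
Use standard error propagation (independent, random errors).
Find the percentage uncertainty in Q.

19.1%

Let u = w − z = 36.18. δu = √(δw² + δz²) = √(13.3 + 0.230) = 3.68, so δu/u = 0.102.
Q is then a monomial in u, q, y:
δQ/Q = √((δu/u)² + (-1·δq/q)² + (-1·δy/y)²) = √(0.0104 + 0.0142 + 0.0120) = 0.191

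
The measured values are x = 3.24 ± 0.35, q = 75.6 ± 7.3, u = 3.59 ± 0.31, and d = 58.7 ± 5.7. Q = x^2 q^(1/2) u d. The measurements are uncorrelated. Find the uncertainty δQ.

Q is a product of powers, so relative uncertainties combine in quadrature:
  (2·δx/x)² = (2×0.108)² = 0.0467;  (½·δq/q)² = (0.5×0.0966)² = 0.00233;  (1·δu/u)² = (1×0.0864)² = 0.00746;  (1·δd/d)² = (1×0.0971)² = 0.00943
δQ/Q = √(0.0659) = 0.257
Q = 19200, so δQ = 0.257 × 19200 = 4940.

4940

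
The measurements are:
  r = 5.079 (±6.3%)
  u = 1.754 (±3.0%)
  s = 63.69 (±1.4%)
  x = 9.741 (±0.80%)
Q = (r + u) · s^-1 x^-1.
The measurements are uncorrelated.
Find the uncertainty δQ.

Let w = r + u = 6.833. δw = √(δr² + δu²) = √(0.102 + 0.00277) = 0.324, so δw/w = 0.0475.
Q is then a monomial in w, s, x:
δQ/Q = √((δw/w)² + (-1·δs/s)² + (-1·δx/x)²) = √(0.00225 + 0.000196 + 6.4e-05) = 0.0501
Q = 0.01101, so δQ = 0.0501 × 0.01101 = 0.000552.

0.000552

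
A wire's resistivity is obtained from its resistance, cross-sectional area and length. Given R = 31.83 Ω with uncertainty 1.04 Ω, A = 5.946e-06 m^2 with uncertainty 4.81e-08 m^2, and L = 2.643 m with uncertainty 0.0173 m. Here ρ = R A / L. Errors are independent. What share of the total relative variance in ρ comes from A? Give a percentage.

(δρ/ρ)² = (1·δR/R)² + (1·δA/A)² + (-1·δL/L)²
  R term: (1×0.0327)² = 0.00107
  A term: (1×0.00809)² = 6.54e-05
  L term: (-1×0.00655)² = 4.28e-05
Total = 0.00118. Share from A = 6.54e-05/0.00118 = 0.0557.

5.57%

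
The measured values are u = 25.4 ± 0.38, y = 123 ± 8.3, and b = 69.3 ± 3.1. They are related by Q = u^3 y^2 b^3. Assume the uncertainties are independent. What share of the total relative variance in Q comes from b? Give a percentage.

(δQ/Q)² = (3·δu/u)² + (2·δy/y)² + (3·δb/b)²
  u term: (3×0.0150)² = 0.00201
  y term: (2×0.0675)² = 0.0182
  b term: (3×0.0447)² = 0.0180
Total = 0.0382. Share from b = 0.0180/0.0382 = 0.471.

47.1%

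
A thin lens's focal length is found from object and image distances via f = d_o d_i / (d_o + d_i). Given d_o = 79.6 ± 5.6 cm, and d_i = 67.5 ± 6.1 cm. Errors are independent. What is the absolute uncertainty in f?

2.14 cm

∂f/∂d_o = (d_i/(d_o+d_i))² = 0.211;  ∂f/∂d_i = (d_o/(d_o+d_i))² = 0.293
δf = √((∂f/∂d_o · δd_o)² + (∂f/∂d_i · δd_i)²) = √(1.39 + 3.19) = 2.14 cm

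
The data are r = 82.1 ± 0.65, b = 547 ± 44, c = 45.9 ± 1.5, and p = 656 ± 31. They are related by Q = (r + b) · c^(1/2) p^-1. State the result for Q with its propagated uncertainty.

Let u = r + b = 629. δu = √(δr² + δb²) = √(0.423 + 1940) = 44.0, so δu/u = 0.0699.
Q is then a monomial in u, c, p:
δQ/Q = √((δu/u)² + (½·δc/c)² + (-1·δp/p)²) = √(0.00489 + 0.000267 + 0.00223) = 0.0860
Q = 6.50, so δQ = 0.0860 × 6.50 = 0.559.

6.50 ± 0.559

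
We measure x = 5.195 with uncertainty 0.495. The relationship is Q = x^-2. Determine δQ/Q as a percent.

Q ∝ x^-2, so δQ/Q = |-2| · δx/x = 2 × 0.0953 = 0.191.

19.1%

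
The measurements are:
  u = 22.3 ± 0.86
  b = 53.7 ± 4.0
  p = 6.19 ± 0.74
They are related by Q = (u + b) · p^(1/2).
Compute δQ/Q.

0.0804

Let w = u + b = 76.0. δw = √(δu² + δb²) = √(0.740 + 16.0) = 4.09, so δw/w = 0.0538.
Q is then a monomial in w, p:
δQ/Q = √((δw/w)² + (½·δp/p)²) = √(0.00290 + 0.00357) = 0.0804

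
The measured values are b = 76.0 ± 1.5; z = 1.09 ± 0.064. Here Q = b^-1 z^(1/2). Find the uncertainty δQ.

0.000486

Since Q is a product/quotient, work with relative uncertainties:
  (-1·δb/b)² = (-1×0.0197)² = 0.000390;  (½·δz/z)² = (0.5×0.0587)² = 0.000862
δQ/Q = √(0.00125) = 0.0354
Q = 0.0137, so δQ = 0.0354 × 0.0137 = 0.000486.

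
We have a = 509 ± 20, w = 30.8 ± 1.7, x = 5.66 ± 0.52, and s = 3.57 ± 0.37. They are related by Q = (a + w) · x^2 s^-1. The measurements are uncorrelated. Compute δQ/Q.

Let u = a + w = 540. δu = √(δa² + δw²) = √(400 + 2.89) = 20.1, so δu/u = 0.0372.
Q is then a monomial in u, x, s:
δQ/Q = √((δu/u)² + (2·δx/x)² + (-1·δs/s)²) = √(0.00138 + 0.0338 + 0.0107) = 0.214

0.214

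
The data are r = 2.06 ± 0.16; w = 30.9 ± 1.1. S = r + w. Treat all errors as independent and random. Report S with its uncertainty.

33.0 ± 1.11

Sums and differences: (δS)² = Σ (cᵢ δxᵢ)².
  (δr)² = 0.0256;  (δw)² = 1.21
δS = √(1.24) = 1.11
S = 33.0.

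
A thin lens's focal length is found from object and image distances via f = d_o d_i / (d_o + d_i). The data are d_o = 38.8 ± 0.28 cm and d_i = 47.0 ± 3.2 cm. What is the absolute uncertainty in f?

0.660 cm

∂f/∂d_o = (d_i/(d_o+d_i))² = 0.300;  ∂f/∂d_i = (d_o/(d_o+d_i))² = 0.204
δf = √((∂f/∂d_o · δd_o)² + (∂f/∂d_i · δd_i)²) = √(0.00706 + 0.428) = 0.660 cm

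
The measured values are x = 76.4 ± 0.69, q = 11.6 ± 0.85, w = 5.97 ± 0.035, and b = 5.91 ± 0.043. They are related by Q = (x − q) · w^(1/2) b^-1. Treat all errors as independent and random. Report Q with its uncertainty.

Let u = x − q = 64.8. δu = √(δx² + δq²) = √(0.476 + 0.722) = 1.09, so δu/u = 0.0169.
Q is then a monomial in u, w, b:
δQ/Q = √((δu/u)² + (½·δw/w)² + (-1·δb/b)²) = √(0.000285 + 8.59e-06 + 5.29e-05) = 0.0186
Q = 26.8, so δQ = 0.0186 × 26.8 = 0.499.

26.8 ± 0.499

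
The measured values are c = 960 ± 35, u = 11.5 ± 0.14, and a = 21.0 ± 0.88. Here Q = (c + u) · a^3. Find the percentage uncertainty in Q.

Let w = c + u = 972. δw = √(δc² + δu²) = √(1220 + 0.0196) = 35.0, so δw/w = 0.0360.
Q is then a monomial in w, a:
δQ/Q = √((δw/w)² + (3·δa/a)²) = √(0.00130 + 0.0158) = 0.131

13.1%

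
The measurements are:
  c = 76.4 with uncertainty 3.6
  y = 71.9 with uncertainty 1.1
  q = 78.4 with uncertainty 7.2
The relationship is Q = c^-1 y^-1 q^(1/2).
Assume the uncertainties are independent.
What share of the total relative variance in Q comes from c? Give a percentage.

48.7%

(δQ/Q)² = (-1·δc/c)² + (-1·δy/y)² + (½·δq/q)²
  c term: (-1×0.0471)² = 0.00222
  y term: (-1×0.0153)² = 0.000234
  q term: (0.5×0.0918)² = 0.00211
Total = 0.00456. Share from c = 0.00222/0.00456 = 0.487.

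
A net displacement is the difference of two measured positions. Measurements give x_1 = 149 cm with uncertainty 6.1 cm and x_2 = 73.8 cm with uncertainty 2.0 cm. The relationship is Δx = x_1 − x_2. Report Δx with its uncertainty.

75.2 ± 6.42 cm

Absolute uncertainties add in quadrature for a linear combination:
  (δx_1)² = 37.2;  (δx_2)² = 4.00
δΔx = √(41.2) = 6.42 cm
Δx = 75.2 cm.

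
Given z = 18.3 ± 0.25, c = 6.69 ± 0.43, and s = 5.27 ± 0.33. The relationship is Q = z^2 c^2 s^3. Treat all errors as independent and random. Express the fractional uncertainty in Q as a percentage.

22.9%

Each factor contributes (exponent × relative error)² to (δQ/Q)²:
  (2·δz/z)² = (2×0.0137)² = 0.000747;  (2·δc/c)² = (2×0.0643)² = 0.0165;  (3·δs/s)² = (3×0.0626)² = 0.0353
δQ/Q = √(0.0526) = 0.229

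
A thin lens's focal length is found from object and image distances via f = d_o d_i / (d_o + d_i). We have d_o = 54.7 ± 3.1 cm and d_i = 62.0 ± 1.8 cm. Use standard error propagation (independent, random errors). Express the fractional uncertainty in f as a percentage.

∂f/∂d_o = (d_i/(d_o+d_i))² = 0.282;  ∂f/∂d_i = (d_o/(d_o+d_i))² = 0.220
δf = √((∂f/∂d_o · δd_o)² + (∂f/∂d_i · δd_i)²) = √(0.766 + 0.156) = 0.960 cm
f = 29.1 cm, so δf/f = 0.960/29.1 = 0.0330.

3.30%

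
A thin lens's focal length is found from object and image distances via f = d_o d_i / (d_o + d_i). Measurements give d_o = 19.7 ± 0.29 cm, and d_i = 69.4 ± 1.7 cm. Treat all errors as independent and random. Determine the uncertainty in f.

∂f/∂d_o = (d_i/(d_o+d_i))² = 0.607;  ∂f/∂d_i = (d_o/(d_o+d_i))² = 0.0489
δf = √((∂f/∂d_o · δd_o)² + (∂f/∂d_i · δd_i)²) = √(0.0310 + 0.00691) = 0.195 cm

0.195 cm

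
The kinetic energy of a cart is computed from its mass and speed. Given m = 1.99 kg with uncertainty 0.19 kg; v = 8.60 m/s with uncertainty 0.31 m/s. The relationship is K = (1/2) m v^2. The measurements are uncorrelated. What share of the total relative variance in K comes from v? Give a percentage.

(δK/K)² = (1·δm/m)² + (2·δv/v)²
  m term: (1×0.0955)² = 0.00912
  v term: (2×0.0360)² = 0.00520
Total = 0.0143. Share from v = 0.00520/0.0143 = 0.363.

36.3%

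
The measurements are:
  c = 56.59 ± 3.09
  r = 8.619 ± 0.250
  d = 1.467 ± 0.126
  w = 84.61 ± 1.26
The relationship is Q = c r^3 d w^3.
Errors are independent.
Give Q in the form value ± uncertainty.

(3.220 ± 0.454) × 10^10

Products/powers → add relative errors in quadrature, weighted by exponent:
  (1·δc/c)² = (1×0.0546)² = 0.00298;  (3·δr/r)² = (3×0.0290)² = 0.00757;  (1·δd/d)² = (1×0.0859)² = 0.00738;  (3·δw/w)² = (3×0.0149)² = 0.00200
δQ/Q = √(0.0199) = 0.141
Q = 3.22e+10, so δQ = 0.141 × 3.22e+10 = 4.54e+09.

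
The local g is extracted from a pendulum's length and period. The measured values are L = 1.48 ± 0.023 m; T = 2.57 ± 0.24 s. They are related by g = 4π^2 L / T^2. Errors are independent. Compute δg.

Relative error in a monomial: (δg/g)² = Σ (nᵢ · δxᵢ/xᵢ)².
  (1·δL/L)² = (1×0.0155)² = 0.000242;  (-2·δT/T)² = (-2×0.0934)² = 0.0349
δg/g = √(0.0351) = 0.187
g = 8.85 m/s^2, so δg = 0.187 × 8.85 = 1.66 m/s^2.

1.66 m/s^2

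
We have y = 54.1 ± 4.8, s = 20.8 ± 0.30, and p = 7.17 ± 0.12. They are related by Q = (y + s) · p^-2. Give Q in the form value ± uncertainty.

Let u = y + s = 74.9. δu = √(δy² + δs²) = √(23.0 + 0.0900) = 4.81, so δu/u = 0.0642.
Q is then a monomial in u, p:
δQ/Q = √((δu/u)² + (-2·δp/p)²) = √(0.00412 + 0.00112) = 0.0724
Q = 1.46, so δQ = 0.0724 × 1.46 = 0.105.

1.46 ± 0.105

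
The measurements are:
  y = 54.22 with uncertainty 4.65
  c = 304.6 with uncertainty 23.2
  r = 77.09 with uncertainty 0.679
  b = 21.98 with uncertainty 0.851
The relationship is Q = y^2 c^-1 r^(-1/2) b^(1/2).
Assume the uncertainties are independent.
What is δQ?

Relative error in a monomial: (δQ/Q)² = Σ (nᵢ · δxᵢ/xᵢ)².
  (2·δy/y)² = (2×0.0858)² = 0.0294;  (-1·δc/c)² = (-1×0.0762)² = 0.00580;  (−½·δr/r)² = (-0.5×0.00881)² = 1.94e-05;  (½·δb/b)² = (0.5×0.0387)² = 0.000375
δQ/Q = √(0.0356) = 0.189
Q = 5.154, so δQ = 0.189 × 5.154 = 0.973.

0.973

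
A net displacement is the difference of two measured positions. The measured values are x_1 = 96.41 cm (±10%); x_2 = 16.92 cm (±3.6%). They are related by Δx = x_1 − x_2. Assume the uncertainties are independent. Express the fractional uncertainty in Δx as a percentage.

12.2%

For a sum/difference, combine absolute errors in quadrature:
  (δx_1)² = 92.9;  (δx_2)² = 0.371
δΔx = √(93.3) = 9.66 cm
Δx = 79.49 cm, so δΔx/Δx = 9.66/79.49 = 0.122.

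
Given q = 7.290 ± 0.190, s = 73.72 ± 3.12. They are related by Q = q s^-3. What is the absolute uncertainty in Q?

Since Q is a product/quotient, work with relative uncertainties:
  (1·δq/q)² = (1×0.0261)² = 0.000679;  (-3·δs/s)² = (-3×0.0423)² = 0.0161
δQ/Q = √(0.0168) = 0.130
Q = 1.82e-05, so δQ = 0.130 × 1.82e-05 = 2.36e-06.

2.36e-06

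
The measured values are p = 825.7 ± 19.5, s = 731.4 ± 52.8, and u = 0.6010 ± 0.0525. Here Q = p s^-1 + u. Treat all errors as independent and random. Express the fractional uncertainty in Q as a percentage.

5.81%

Let w = p·s^-1 = 1.129. δw/w = √((1·δp/p)² + (-1·δs/s)²) = √(0.000558 + 0.00521) = 0.0760, so δw = 0.0857.
Q = w + u: δQ = √(δw² + δu²) = √(0.00735 + 0.00276) = 0.101
Q = 1.730, so δQ/Q = 0.101/1.730 = 0.0581.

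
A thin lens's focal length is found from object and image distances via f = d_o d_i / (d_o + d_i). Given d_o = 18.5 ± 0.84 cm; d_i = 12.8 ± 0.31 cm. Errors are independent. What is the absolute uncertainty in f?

∂f/∂d_o = (d_i/(d_o+d_i))² = 0.167;  ∂f/∂d_i = (d_o/(d_o+d_i))² = 0.349
δf = √((∂f/∂d_o · δd_o)² + (∂f/∂d_i · δd_i)²) = √(0.0197 + 0.0117) = 0.177 cm

0.177 cm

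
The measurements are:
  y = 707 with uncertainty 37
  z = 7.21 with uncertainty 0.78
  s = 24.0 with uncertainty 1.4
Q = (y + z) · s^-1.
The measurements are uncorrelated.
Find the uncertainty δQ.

Let u = y + z = 714. δu = √(δy² + δz²) = √(1370 + 0.608) = 37.0, so δu/u = 0.0518.
Q is then a monomial in u, s:
δQ/Q = √((δu/u)² + (-1·δs/s)²) = √(0.00269 + 0.00340) = 0.0780
Q = 29.8, so δQ = 0.0780 × 29.8 = 2.32.

2.32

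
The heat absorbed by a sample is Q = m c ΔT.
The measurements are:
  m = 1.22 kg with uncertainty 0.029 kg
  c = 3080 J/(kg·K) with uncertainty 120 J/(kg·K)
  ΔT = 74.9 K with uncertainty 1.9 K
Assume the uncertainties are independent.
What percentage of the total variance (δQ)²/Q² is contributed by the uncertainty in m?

(δQ/Q)² = (1·δm/m)² + (1·δc/c)² + (1·δΔT/ΔT)²
  m term: (1×0.0238)² = 0.000565
  c term: (1×0.0390)² = 0.00152
  ΔT term: (1×0.0254)² = 0.000643
Total = 0.00273. Share from m = 0.000565/0.00273 = 0.207.

20.7%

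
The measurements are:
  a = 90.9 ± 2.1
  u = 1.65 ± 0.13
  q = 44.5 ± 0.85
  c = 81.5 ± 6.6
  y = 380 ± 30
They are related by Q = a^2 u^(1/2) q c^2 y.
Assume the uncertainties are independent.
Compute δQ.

Since Q is a product/quotient, work with relative uncertainties:
  (2·δa/a)² = (2×0.0231)² = 0.00213;  (½·δu/u)² = (0.5×0.0788)² = 0.00155;  (1·δq/q)² = (1×0.0191)² = 0.000365;  (2·δc/c)² = (2×0.0810)² = 0.0262;  (1·δy/y)² = (1×0.0789)² = 0.00623
δQ/Q = √(0.0365) = 0.191
Q = 1.19e+12, so δQ = 0.191 × 1.19e+12 = 2.28e+11.

2.28e+11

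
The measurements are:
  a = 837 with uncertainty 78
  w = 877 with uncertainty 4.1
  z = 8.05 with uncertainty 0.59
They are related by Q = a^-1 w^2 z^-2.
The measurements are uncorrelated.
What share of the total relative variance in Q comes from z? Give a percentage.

(δQ/Q)² = (-1·δa/a)² + (2·δw/w)² + (-2·δz/z)²
  a term: (-1×0.0932)² = 0.00868
  w term: (2×0.00468)² = 8.74e-05
  z term: (-2×0.0733)² = 0.0215
Total = 0.0303. Share from z = 0.0215/0.0303 = 0.710.

71.0%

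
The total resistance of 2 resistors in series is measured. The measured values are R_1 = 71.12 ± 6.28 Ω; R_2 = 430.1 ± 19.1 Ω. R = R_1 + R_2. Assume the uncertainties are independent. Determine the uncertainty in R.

20.1 Ω

Each term contributes (cᵢ δxᵢ)² to (δR)²:
  (δR_1)² = 39.4;  (δR_2)² = 365
δR = √(404) = 20.1 Ω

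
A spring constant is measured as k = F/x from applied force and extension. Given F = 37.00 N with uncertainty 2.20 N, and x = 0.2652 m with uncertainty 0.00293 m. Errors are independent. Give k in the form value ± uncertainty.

k is a product of powers, so relative uncertainties combine in quadrature:
  (1·δF/F)² = (1×0.0595)² = 0.00354;  (-1·δx/x)² = (-1×0.0110)² = 0.000122
δk/k = √(0.00366) = 0.0605
k = 139.5 N/m, so δk = 0.0605 × 139.5 = 8.44 N/m.

139.5 ± 8.44 N/m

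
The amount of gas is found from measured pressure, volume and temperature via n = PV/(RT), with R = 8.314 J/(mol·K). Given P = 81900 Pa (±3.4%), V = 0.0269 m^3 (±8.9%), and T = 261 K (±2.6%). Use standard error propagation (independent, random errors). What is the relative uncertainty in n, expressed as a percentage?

9.88%

For a monomial n ∝ P, V, T^-1, fractional errors add in quadrature:
  (1·δP/P)² = (1×0.0340)² = 0.00116;  (1·δV/V)² = (1×0.0890)² = 0.00792;  (-1·δT/T)² = (-1×0.0260)² = 0.000676
δn/n = √(0.00975) = 0.0988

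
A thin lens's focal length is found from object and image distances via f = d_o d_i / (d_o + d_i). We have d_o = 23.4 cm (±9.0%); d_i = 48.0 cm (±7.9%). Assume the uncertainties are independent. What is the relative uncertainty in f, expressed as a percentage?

∂f/∂d_o = (d_i/(d_o+d_i))² = 0.452;  ∂f/∂d_i = (d_o/(d_o+d_i))² = 0.107
δf = √((∂f/∂d_o · δd_o)² + (∂f/∂d_i · δd_i)²) = √(0.906 + 0.166) = 1.04 cm
f = 15.7 cm, so δf/f = 1.04/15.7 = 0.0658.

6.58%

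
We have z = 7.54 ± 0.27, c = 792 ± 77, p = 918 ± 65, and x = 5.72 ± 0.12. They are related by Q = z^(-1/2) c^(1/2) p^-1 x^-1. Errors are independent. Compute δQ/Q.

0.0902

For a monomial Q ∝ z^(-1/2), c^(1/2), p^-1, x^-1, fractional errors add in quadrature:
  (−½·δz/z)² = (-0.5×0.0358)² = 0.000321;  (½·δc/c)² = (0.5×0.0972)² = 0.00236;  (-1·δp/p)² = (-1×0.0708)² = 0.00501;  (-1·δx/x)² = (-1×0.0210)² = 0.000440
δQ/Q = √(0.00814) = 0.0902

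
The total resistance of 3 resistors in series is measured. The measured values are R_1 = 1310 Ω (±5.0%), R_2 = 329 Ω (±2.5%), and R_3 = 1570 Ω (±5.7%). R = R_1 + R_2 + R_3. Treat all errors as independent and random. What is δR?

111 Ω

Sums and differences: (δR)² = Σ (cᵢ δxᵢ)².
  (δR_1)² = 4290;  (δR_2)² = 67.7;  (δR_3)² = 8010
δR = √(12400) = 111 Ω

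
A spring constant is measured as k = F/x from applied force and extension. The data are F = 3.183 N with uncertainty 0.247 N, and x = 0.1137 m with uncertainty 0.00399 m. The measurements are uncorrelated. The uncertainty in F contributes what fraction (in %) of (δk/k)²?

(δk/k)² = (1·δF/F)² + (-1·δx/x)²
  F term: (1×0.0776)² = 0.00602
  x term: (-1×0.0351)² = 0.00123
Total = 0.00725. Share from F = 0.00602/0.00725 = 0.830.

83.0%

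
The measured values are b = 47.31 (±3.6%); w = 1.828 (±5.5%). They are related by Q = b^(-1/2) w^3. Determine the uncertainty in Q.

0.147

Q is a product of powers, so relative uncertainties combine in quadrature:
  (−½·δb/b)² = (-0.5×0.0360)² = 0.000324;  (3·δw/w)² = (3×0.0550)² = 0.0272
δQ/Q = √(0.0275) = 0.166
Q = 0.8881, so δQ = 0.166 × 0.8881 = 0.147.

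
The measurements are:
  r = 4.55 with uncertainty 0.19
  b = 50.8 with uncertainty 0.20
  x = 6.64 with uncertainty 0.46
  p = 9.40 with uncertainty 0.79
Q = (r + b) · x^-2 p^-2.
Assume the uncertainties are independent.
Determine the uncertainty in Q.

Let u = r + b = 55.3. δu = √(δr² + δb²) = √(0.0361 + 0.0400) = 0.276, so δu/u = 0.00498.
Q is then a monomial in u, x, p:
δQ/Q = √((δu/u)² + (-2·δx/x)² + (-2·δp/p)²) = √(2.48e-05 + 0.0192 + 0.0283) = 0.218
Q = 0.0142, so δQ = 0.218 × 0.0142 = 0.00310.

0.00310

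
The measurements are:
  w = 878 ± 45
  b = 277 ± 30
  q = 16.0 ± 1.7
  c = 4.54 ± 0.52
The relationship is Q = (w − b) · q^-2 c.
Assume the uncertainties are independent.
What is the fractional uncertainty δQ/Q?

0.258

Let u = w − b = 601. δu = √(δw² + δb²) = √(2020 + 900) = 54.1, so δu/u = 0.0900.
Q is then a monomial in u, q, c:
δQ/Q = √((δu/u)² + (-2·δq/q)² + (1·δc/c)²) = √(0.00810 + 0.0452 + 0.0131) = 0.258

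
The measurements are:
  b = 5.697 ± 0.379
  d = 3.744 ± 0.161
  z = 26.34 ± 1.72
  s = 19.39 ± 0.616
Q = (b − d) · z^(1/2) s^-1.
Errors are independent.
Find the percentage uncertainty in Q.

Let u = b − d = 1.953. δu = √(δb² + δd²) = √(0.144 + 0.0259) = 0.412, so δu/u = 0.211.
Q is then a monomial in u, z, s:
δQ/Q = √((δu/u)² + (½·δz/z)² + (-1·δs/s)²) = √(0.0445 + 0.00107 + 0.00101) = 0.216

21.6%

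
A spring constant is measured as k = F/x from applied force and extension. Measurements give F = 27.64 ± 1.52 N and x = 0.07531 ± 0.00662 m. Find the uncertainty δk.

Each factor contributes (exponent × relative error)² to (δk/k)²:
  (1·δF/F)² = (1×0.0550)² = 0.00302;  (-1·δx/x)² = (-1×0.0879)² = 0.00773
δk/k = √(0.0108) = 0.104
k = 367.0 N/m, so δk = 0.104 × 367.0 = 38.1 N/m.

38.1 N/m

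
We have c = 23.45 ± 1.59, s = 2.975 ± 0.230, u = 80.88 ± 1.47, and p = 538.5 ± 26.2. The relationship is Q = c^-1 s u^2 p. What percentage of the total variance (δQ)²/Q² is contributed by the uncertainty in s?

(δQ/Q)² = (-1·δc/c)² + (1·δs/s)² + (2·δu/u)² + (1·δp/p)²
  c term: (-1×0.0678)² = 0.00460
  s term: (1×0.0773)² = 0.00598
  u term: (2×0.0182)² = 0.00132
  p term: (1×0.0487)² = 0.00237
Total = 0.0143. Share from s = 0.00598/0.0143 = 0.419.

41.9%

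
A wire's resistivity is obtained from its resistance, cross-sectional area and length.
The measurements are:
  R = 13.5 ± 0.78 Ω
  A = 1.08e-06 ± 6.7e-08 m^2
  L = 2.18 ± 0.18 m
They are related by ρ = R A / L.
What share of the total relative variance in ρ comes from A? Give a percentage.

27.5%

(δρ/ρ)² = (1·δR/R)² + (1·δA/A)² + (-1·δL/L)²
  R term: (1×0.0578)² = 0.00334
  A term: (1×0.0620)² = 0.00385
  L term: (-1×0.0826)² = 0.00682
Total = 0.0140. Share from A = 0.00385/0.0140 = 0.275.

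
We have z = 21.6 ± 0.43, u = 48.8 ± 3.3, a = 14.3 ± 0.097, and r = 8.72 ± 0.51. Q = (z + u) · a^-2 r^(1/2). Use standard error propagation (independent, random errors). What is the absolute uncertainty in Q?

0.0582

Let w = z + u = 70.4. δw = √(δz² + δu²) = √(0.185 + 10.9) = 3.33, so δw/w = 0.0473.
Q is then a monomial in w, a, r:
δQ/Q = √((δw/w)² + (-2·δa/a)² + (½·δr/r)²) = √(0.00223 + 0.000184 + 0.000855) = 0.0572
Q = 1.02, so δQ = 0.0572 × 1.02 = 0.0582.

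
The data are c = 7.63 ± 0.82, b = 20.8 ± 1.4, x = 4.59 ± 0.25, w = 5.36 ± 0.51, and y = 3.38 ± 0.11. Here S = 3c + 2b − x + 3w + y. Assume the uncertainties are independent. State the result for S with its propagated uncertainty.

Absolute uncertainties add in quadrature for a linear combination:
  (3·δc)² = 6.05;  (2·δb)² = 7.84;  (δx)² = 0.0625;  (3·δw)² = 2.34;  (δy)² = 0.0121
δS = √(16.3) = 4.04
S = 79.4.

79.4 ± 4.04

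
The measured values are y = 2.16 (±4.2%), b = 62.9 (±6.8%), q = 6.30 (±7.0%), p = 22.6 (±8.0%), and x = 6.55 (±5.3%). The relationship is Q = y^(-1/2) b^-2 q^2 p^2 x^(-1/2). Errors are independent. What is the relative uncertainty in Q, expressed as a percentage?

Since Q is a product/quotient, work with relative uncertainties:
  (−½·δy/y)² = (-0.5×0.0420)² = 0.000441;  (-2·δb/b)² = (-2×0.0680)² = 0.0185;  (2·δq/q)² = (2×0.0700)² = 0.0196;  (2·δp/p)² = (2×0.0800)² = 0.0256;  (−½·δx/x)² = (-0.5×0.0530)² = 0.000702
δQ/Q = √(0.0648) = 0.255

25.5%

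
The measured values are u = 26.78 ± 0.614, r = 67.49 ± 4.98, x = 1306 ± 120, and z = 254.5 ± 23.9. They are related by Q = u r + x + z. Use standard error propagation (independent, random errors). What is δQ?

Let p = u·r = 1807. δp/p = √((1·δu/u)² + (1·δr/r)²) = √(0.000526 + 0.00544) = 0.0773, so δp = 140.
Q = p + x + z: δQ = √(δp² + δx² + δz²) = √(19500 + 14400 + 571) = 186

186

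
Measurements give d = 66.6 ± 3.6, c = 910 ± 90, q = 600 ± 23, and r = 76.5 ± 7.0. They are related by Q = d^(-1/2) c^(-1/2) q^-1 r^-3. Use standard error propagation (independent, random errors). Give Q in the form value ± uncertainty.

(1.51 ± 0.428) × 10^-11

Since Q is a product/quotient, work with relative uncertainties:
  (−½·δd/d)² = (-0.5×0.0541)² = 0.000730;  (−½·δc/c)² = (-0.5×0.0989)² = 0.00245;  (-1·δq/q)² = (-1×0.0383)² = 0.00147;  (-3·δr/r)² = (-3×0.0915)² = 0.0754
δQ/Q = √(0.0800) = 0.283
Q = 1.51e-11, so δQ = 0.283 × 1.51e-11 = 4.28e-12.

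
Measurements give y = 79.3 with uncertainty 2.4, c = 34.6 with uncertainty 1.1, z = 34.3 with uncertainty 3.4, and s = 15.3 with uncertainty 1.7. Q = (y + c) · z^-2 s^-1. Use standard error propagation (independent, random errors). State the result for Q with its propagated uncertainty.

Let u = y + c = 114. δu = √(δy² + δc²) = √(5.76 + 1.21) = 2.64, so δu/u = 0.0232.
Q is then a monomial in u, z, s:
δQ/Q = √((δu/u)² + (-2·δz/z)² + (-1·δs/s)²) = √(0.000537 + 0.0393 + 0.0123) = 0.228
Q = 0.00633, so δQ = 0.228 × 0.00633 = 0.00145.

0.00633 ± 0.00145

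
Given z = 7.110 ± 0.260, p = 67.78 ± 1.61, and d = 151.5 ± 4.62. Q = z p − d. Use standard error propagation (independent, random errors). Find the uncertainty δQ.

21.5

Let w = z·p = 481.9. δw/w = √((1·δz/z)² + (1·δp/p)²) = √(0.00134 + 0.000564) = 0.0436, so δw = 21.0.
Q = w − d: δQ = √(δw² + δd²) = √(442 + 21.3) = 21.5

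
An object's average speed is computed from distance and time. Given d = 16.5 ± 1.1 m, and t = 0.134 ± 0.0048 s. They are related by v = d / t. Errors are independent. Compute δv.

9.32 m/s

Since v is a product/quotient, work with relative uncertainties:
  (1·δd/d)² = (1×0.0667)² = 0.00444;  (-1·δt/t)² = (-1×0.0358)² = 0.00128
δv/v = √(0.00573) = 0.0757
v = 123 m/s, so δv = 0.0757 × 123 = 9.32 m/s.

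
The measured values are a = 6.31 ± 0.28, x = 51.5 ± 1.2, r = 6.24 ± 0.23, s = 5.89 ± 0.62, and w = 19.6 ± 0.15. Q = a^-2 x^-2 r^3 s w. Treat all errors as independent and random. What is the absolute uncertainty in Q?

0.0486

For a monomial Q ∝ a^-2, x^-2, r^3, s, w, fractional errors add in quadrature:
  (-2·δa/a)² = (-2×0.0444)² = 0.00788;  (-2·δx/x)² = (-2×0.0233)² = 0.00217;  (3·δr/r)² = (3×0.0369)² = 0.0122;  (1·δs/s)² = (1×0.105)² = 0.0111;  (1·δw/w)² = (1×0.00765)² = 5.86e-05
δQ/Q = √(0.0334) = 0.183
Q = 0.266, so δQ = 0.183 × 0.266 = 0.0486.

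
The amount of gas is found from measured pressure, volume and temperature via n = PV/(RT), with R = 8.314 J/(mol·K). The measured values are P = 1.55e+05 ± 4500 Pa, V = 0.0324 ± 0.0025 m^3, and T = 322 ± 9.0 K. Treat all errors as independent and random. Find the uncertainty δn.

For a monomial n ∝ P, V, T^-1, fractional errors add in quadrature:
  (1·δP/P)² = (1×0.0290)² = 0.000843;  (1·δV/V)² = (1×0.0772)² = 0.00595;  (-1·δT/T)² = (-1×0.0280)² = 0.000781
δn/n = √(0.00758) = 0.0871
n = 1.88 mol, so δn = 0.0871 × 1.88 = 0.163 mol.

0.163 mol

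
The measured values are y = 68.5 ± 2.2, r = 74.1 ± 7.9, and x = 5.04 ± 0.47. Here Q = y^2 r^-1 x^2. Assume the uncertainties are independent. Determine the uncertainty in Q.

361

For a monomial Q ∝ y^2, r^-1, x^2, fractional errors add in quadrature:
  (2·δy/y)² = (2×0.0321)² = 0.00413;  (-1·δr/r)² = (-1×0.107)² = 0.0114;  (2·δx/x)² = (2×0.0933)² = 0.0348
δQ/Q = √(0.0503) = 0.224
Q = 1610, so δQ = 0.224 × 1610 = 361.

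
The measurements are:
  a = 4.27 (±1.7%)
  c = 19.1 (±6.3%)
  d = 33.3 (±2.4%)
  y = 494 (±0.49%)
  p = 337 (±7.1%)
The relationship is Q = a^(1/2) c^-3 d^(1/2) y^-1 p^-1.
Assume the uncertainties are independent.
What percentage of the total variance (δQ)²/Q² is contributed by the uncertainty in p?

12.3%

(δQ/Q)² = (½·δa/a)² + (-3·δc/c)² + (½·δd/d)² + (-1·δy/y)² + (-1·δp/p)²
  a term: (0.5×0.0170)² = 7.23e-05
  c term: (-3×0.0630)² = 0.0357
  d term: (0.5×0.0240)² = 0.000144
  y term: (-1×0.00490)² = 2.4e-05
  p term: (-1×0.0710)² = 0.00504
Total = 0.0410. Share from p = 0.00504/0.0410 = 0.123.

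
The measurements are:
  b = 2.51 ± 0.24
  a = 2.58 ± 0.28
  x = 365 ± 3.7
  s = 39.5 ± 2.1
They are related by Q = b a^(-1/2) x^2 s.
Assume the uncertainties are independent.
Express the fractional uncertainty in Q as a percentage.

Each factor contributes (exponent × relative error)² to (δQ/Q)²:
  (1·δb/b)² = (1×0.0956)² = 0.00914;  (−½·δa/a)² = (-0.5×0.109)² = 0.00294;  (2·δx/x)² = (2×0.0101)² = 0.000411;  (1·δs/s)² = (1×0.0532)² = 0.00283
δQ/Q = √(0.0153) = 0.124

12.4%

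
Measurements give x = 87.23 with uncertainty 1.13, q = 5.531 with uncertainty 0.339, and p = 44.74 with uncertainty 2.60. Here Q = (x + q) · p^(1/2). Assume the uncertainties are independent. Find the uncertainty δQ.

Let u = x + q = 92.76. δu = √(δx² + δq²) = √(1.28 + 0.115) = 1.18, so δu/u = 0.0127.
Q is then a monomial in u, p:
δQ/Q = √((δu/u)² + (½·δp/p)²) = √(0.000162 + 0.000844) = 0.0317
Q = 620.5, so δQ = 0.0317 × 620.5 = 19.7.

19.7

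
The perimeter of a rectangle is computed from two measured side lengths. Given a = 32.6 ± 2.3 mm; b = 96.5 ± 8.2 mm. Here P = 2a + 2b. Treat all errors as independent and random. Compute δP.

17.0 mm

P is a linear combination, so absolute uncertainties add in quadrature:
  (2·δa)² = 21.2;  (2·δb)² = 269
δP = √(290) = 17.0 mm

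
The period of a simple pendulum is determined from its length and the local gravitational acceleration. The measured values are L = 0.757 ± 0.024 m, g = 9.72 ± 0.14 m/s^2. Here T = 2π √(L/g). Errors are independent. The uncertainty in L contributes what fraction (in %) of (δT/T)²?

82.9%

(δT/T)² = (½·δL/L)² + (−½·δg/g)²
  L term: (0.5×0.0317)² = 0.000251
  g term: (-0.5×0.0144)² = 5.19e-05
Total = 0.000303. Share from L = 0.000251/0.000303 = 0.829.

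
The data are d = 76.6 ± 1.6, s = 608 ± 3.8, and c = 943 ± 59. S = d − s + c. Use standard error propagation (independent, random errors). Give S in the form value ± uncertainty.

Absolute uncertainties add in quadrature for a linear combination:
  (δd)² = 2.56;  (δs)² = 14.4;  (δc)² = 3480
δS = √(3500) = 59.1
S = 412.

412 ± 59.1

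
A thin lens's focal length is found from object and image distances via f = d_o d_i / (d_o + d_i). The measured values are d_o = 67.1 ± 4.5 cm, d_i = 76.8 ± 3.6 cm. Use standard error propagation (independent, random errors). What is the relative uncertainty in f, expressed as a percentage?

∂f/∂d_o = (d_i/(d_o+d_i))² = 0.285;  ∂f/∂d_i = (d_o/(d_o+d_i))² = 0.217
δf = √((∂f/∂d_o · δd_o)² + (∂f/∂d_i · δd_i)²) = √(1.64 + 0.613) = 1.50 cm
f = 35.8 cm, so δf/f = 1.50/35.8 = 0.0419.

4.19%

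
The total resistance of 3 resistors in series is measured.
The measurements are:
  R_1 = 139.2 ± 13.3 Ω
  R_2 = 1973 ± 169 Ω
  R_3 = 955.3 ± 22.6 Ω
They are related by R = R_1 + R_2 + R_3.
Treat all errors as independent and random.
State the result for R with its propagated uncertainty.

Absolute uncertainties add in quadrature for a linear combination:
  (δR_1)² = 177;  (δR_2)² = 28600;  (δR_3)² = 511
δR = √(29200) = 171 Ω
R = 3068 Ω.

3068 ± 171 Ω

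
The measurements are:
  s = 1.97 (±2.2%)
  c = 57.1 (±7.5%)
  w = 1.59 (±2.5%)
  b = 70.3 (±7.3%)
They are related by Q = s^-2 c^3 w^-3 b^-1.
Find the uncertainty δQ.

42.8

Since Q is a product/quotient, work with relative uncertainties:
  (-2·δs/s)² = (-2×0.0220)² = 0.00194;  (3·δc/c)² = (3×0.0750)² = 0.0506;  (-3·δw/w)² = (-3×0.0250)² = 0.00563;  (-1·δb/b)² = (-1×0.0730)² = 0.00533
δQ/Q = √(0.0635) = 0.252
Q = 170, so δQ = 0.252 × 170 = 42.8.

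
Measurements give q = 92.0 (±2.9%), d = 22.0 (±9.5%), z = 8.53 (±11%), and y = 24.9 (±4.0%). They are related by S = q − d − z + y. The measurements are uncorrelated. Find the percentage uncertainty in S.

Each term contributes (cᵢ δxᵢ)² to (δS)²:
  (δq)² = 7.12;  (δd)² = 4.37;  (δz)² = 0.880;  (δy)² = 0.992
δS = √(13.4) = 3.65
S = 86.4, so δS/S = 3.65/86.4 = 0.0423.

4.23%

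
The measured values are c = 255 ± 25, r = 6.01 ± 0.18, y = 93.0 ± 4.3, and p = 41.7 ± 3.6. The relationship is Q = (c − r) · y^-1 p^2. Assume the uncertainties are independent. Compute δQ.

954

Let u = c − r = 249. δu = √(δc² + δr²) = √(625 + 0.0324) = 25.0, so δu/u = 0.100.
Q is then a monomial in u, y, p:
δQ/Q = √((δu/u)² + (-1·δy/y)² + (2·δp/p)²) = √(0.0101 + 0.00214 + 0.0298) = 0.205
Q = 4660, so δQ = 0.205 × 4660 = 954.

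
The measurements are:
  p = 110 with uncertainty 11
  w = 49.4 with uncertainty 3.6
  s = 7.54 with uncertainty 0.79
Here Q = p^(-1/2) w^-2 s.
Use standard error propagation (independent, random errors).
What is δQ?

5.49e-05

Relative error in a monomial: (δQ/Q)² = Σ (nᵢ · δxᵢ/xᵢ)².
  (−½·δp/p)² = (-0.5×0.100)² = 0.00250;  (-2·δw/w)² = (-2×0.0729)² = 0.0212;  (1·δs/s)² = (1×0.105)² = 0.0110
δQ/Q = √(0.0347) = 0.186
Q = 0.000295, so δQ = 0.186 × 0.000295 = 5.49e-05.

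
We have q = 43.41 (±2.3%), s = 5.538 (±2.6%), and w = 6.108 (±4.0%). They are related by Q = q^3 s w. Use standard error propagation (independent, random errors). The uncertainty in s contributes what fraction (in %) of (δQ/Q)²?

9.61%

(δQ/Q)² = (3·δq/q)² + (1·δs/s)² + (1·δw/w)²
  q term: (3×0.0230)² = 0.00476
  s term: (1×0.0260)² = 0.000676
  w term: (1×0.0400)² = 0.00160
Total = 0.00704. Share from s = 0.000676/0.00704 = 0.0961.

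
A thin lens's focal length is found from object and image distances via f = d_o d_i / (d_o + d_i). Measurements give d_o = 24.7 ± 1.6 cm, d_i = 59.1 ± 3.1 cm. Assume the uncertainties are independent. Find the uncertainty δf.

0.840 cm

∂f/∂d_o = (d_i/(d_o+d_i))² = 0.497;  ∂f/∂d_i = (d_o/(d_o+d_i))² = 0.0869
δf = √((∂f/∂d_o · δd_o)² + (∂f/∂d_i · δd_i)²) = √(0.633 + 0.0725) = 0.840 cm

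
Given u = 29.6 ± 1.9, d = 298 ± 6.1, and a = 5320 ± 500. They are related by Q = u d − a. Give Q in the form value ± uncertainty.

3500 ± 777

Let p = u·d = 8820. δp/p = √((1·δu/u)² + (1·δd/d)²) = √(0.00412 + 0.000419) = 0.0674, so δp = 594.
Q = p − a: δQ = √(δp² + δa²) = √(3.53e+05 + 2.5e+05) = 777
Q = 3500.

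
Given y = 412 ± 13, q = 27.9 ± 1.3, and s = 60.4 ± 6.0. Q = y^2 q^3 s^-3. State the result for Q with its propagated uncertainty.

Relative error in a monomial: (δQ/Q)² = Σ (nᵢ · δxᵢ/xᵢ)².
  (2·δy/y)² = (2×0.0316)² = 0.00398;  (3·δq/q)² = (3×0.0466)² = 0.0195;  (-3·δs/s)² = (-3×0.0993)² = 0.0888
δQ/Q = √(0.112) = 0.335
Q = 16700, so δQ = 0.335 × 16700 = 5610.

16700 ± 5610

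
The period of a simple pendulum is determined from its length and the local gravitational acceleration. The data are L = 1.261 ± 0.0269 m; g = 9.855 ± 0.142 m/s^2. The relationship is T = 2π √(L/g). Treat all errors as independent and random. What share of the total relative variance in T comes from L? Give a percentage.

(δT/T)² = (½·δL/L)² + (−½·δg/g)²
  L term: (0.5×0.0213)² = 0.000114
  g term: (-0.5×0.0144)² = 5.19e-05
Total = 0.000166. Share from L = 0.000114/0.000166 = 0.687.

68.7%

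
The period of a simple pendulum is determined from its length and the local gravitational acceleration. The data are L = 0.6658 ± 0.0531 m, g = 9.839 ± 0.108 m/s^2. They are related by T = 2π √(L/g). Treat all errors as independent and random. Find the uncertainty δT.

0.0658 s

T is a product of powers, so relative uncertainties combine in quadrature:
  (½·δL/L)² = (0.5×0.0798)² = 0.00159;  (−½·δg/g)² = (-0.5×0.0110)² = 3.01e-05
δT/T = √(0.00162) = 0.0403
T = 1.634 s, so δT = 0.0403 × 1.634 = 0.0658 s.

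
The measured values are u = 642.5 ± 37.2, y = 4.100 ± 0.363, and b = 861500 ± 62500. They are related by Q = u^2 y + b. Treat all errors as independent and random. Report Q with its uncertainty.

(2.554 ± 0.255) × 10^6

Let p = u^2·y = 1.693e+06. δp/p = √((2·δu/u)² + (1·δy/y)²) = √(0.0134 + 0.00784) = 0.146, so δp = 2.47e+05.
Q = p + b: δQ = √(δp² + δb²) = √(6.09e+10 + 3.91e+09) = 2.55e+05
Q = 2.554e+06.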